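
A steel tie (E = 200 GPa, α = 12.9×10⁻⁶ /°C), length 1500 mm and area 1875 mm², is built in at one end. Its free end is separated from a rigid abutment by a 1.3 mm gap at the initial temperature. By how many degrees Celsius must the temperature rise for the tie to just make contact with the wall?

Contact occurs when the free expansion equals the gap: αΔT L = 1.3 mm.
ΔT = 1.3 / (12.9×10⁻⁶ × 1500) = 67.18 °C.

ΔT ≈ 67.2 °C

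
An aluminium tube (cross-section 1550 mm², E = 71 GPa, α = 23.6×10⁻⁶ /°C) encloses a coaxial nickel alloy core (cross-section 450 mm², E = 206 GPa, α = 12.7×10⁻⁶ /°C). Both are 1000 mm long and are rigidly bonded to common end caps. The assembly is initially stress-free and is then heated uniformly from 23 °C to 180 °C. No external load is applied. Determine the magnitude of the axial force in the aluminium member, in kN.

P ≈ 86.1 kN (compressive in the aluminium)

Equilibrium of a rigid end plate with no external load gives equal and opposite internal forces ±P in the two members. Since α_{aluminium} > α_{nickel alloy}, heating drives the aluminium into compression and the nickel alloy into tension.
Compatibility of the two members (thermal + elastic change equal): (α₁ − α₂)ΔT = P·[1/(A₁E₁) + 1/(A₂E₂)].
|α₁ − α₂|·ΔT = 10.9×10⁻⁶ × 157 = 0.001711.
1/(A₁E₁) + 1/(A₂E₂) = 1/(1550×71×10³) + 1/(450×206×10³) = 1.987×10⁻⁸ N⁻¹.
P = 0.001711 / 1.987×10⁻⁸ = 86110 N = 86.11 kN.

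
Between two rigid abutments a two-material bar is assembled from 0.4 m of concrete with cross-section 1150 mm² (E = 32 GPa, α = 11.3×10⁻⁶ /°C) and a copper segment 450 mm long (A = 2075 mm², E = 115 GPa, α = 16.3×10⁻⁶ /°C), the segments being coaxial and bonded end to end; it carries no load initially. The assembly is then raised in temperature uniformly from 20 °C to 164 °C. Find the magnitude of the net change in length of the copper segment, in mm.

|ΔL| ≈ 0.804 mm

If the supports were absent, the total length change would be Σ αᵢΔT Lᵢ = 11.3×10⁻⁶×144×400 + 16.3×10⁻⁶×144×450 = 1.707 mm.
The rigid supports impose zero overall length change; the single axial force P common to all segments must satisfy P Σ Lᵢ/(AᵢEᵢ) = δ_free.
The series flexibility is Σ Lᵢ/(AᵢEᵢ) = 400/(1150×32×10³) + 450/(2075×115×10³) = 1.276×10⁻⁵ mm/N.
So P = 1.707 / 1.276×10⁻⁵ = 133.8 kN, compressive.
For the copper segment, free thermal change = 16.3×10⁻⁶×144×450 = 1.056 mm and elastic change from P = 133800×450/(2075×115×10³) = 0.2524 mm; these oppose, so the net change is 0.804 mm (segment lengthens).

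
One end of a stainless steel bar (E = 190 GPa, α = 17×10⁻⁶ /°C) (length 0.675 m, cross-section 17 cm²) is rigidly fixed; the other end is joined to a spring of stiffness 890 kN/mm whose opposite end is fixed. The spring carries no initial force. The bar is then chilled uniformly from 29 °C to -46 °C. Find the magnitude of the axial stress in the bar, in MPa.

Free thermal contraction: δ_free = αΔT L = 17×10⁻⁶ × 75 × 675 = 0.8606 mm.
With a force P in the spring, the elastic change of the bar is PL/(AE) and that of the spring is P/k; compatibility requires their sum to equal δ_free.
So P = δ_free / [L/(AE) + 1/k] = 0.8606 / [ 675/(1700×190×10³) + 1/(890×10³) ].
P = 0.8606 / 3.213×10⁻⁶ = 267800 N.
σ = P/A = 267800/1700 = 157.5 MPa.

σ ≈ 158 MPa (tensile)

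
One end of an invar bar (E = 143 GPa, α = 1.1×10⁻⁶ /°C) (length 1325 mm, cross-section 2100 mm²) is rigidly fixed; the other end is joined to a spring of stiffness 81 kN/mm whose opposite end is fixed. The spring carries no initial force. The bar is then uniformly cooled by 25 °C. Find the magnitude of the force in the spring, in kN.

P ≈ 2.17 kN

If the spring were absent the bar would shorten by αΔT L = 1.1×10⁻⁶ × 25 × 1325 = 0.03644 mm.
Let P be the tensile force in the spring. The bar extends elastically by PL/(AE) and the spring stretches by P/k; together these equal δ_free.
P [ L/(AE) + 1/k ] = δ_free → P [ 1325/(2100×143×10³) + 1/(81×10³) ] = 0.03644.
P = 0.03644 / 1.676×10⁻⁵ = 2174 N.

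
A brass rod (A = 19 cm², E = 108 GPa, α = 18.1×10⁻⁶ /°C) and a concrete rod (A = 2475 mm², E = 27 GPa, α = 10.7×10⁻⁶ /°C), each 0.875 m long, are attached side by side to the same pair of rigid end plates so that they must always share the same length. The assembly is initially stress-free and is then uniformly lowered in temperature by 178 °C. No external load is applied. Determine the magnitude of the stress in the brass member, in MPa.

Equilibrium of a rigid end plate with no external load gives equal and opposite internal forces ±P in the two members. Since α_{brass} > α_{concrete}, cooling drives the brass into tension and the concrete into compression.
Equating the net (thermal + elastic) strains gives |α₁ − α₂|·ΔT = P·[1/(A₁E₁) + 1/(A₂E₂)].
|α₁ − α₂|·ΔT = 7.4×10⁻⁶ × 178 = 0.001317.
1/(A₁E₁) + 1/(A₂E₂) = 1/(1900×108×10³) + 1/(2475×27×10³) = 1.984×10⁻⁸ N⁻¹.
P = 0.001317 / 1.984×10⁻⁸ = 66400 N = 66.4 kN.
σ_{brass} = P/A₁ = 66400/1900 = 34.95 MPa, tensile.

σ ≈ 34.9 MPa (tensile)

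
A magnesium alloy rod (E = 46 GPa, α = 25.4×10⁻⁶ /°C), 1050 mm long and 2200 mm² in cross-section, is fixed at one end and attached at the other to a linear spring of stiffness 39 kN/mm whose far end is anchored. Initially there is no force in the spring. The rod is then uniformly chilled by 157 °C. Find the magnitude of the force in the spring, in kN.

P ≈ 116 kN

Free thermal contraction: δ_free = αΔT L = 25.4×10⁻⁶ × 157 × 1050 = 4.187 mm.
With a force P in the spring, the elastic change of the rod is PL/(AE) and that of the spring is P/k; compatibility requires their sum to equal δ_free.
So P = δ_free / [L/(AE) + 1/k] = 4.187 / [ 1050/(2200×46×10³) + 1/(39×10³) ].
P = 4.187 / 3.602×10⁻⁵ = 116300 N.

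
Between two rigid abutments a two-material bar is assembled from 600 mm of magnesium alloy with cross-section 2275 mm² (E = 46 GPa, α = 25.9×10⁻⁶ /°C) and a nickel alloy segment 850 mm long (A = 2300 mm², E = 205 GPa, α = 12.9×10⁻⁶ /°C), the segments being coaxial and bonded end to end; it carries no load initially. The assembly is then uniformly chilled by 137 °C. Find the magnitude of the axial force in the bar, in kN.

Free thermal contraction of the whole bar: Σ αᵢΔT Lᵢ = 25.9×10⁻⁶×137×600 + 12.9×10⁻⁶×137×850 = 3.631 mm.
The walls prevent any net length change, so an axial force P (same in every segment) develops. Compatibility: P · Σ Lᵢ/(AᵢEᵢ) = δ_free.
Σ Lᵢ/(AᵢEᵢ) = 600/(2275×46×10³) + 850/(2300×205×10³) = 7.536×10⁻⁶ mm/N.
Hence P = δ_free / Σ(L/AE) = 3.631/7.536×10⁻⁶ = 481.8 kN (tensile).

P ≈ 482 kN (tensile)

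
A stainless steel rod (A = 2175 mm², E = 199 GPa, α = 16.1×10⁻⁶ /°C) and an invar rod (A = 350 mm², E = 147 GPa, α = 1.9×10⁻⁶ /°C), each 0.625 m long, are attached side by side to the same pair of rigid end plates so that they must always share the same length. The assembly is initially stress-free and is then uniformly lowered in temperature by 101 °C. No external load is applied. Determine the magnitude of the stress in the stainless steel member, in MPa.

Equilibrium of a rigid end plate with no external load gives equal and opposite internal forces ±P in the two members. Since α_{stainless steel} > α_{invar}, cooling drives the stainless steel into tension and the invar into compression.
Setting the final lengths equal and cancelling L: (α₁ − α₂)ΔT = P/(A₁E₁) + P/(A₂E₂).
|α₁ − α₂|·ΔT = 14.2×10⁻⁶ × 101 = 0.001434.
1/(A₁E₁) + 1/(A₂E₂) = 1/(2175×199×10³) + 1/(350×147×10³) = 2.175×10⁻⁸ N⁻¹.
So P = 0.001434 / 2.175×10⁻⁸ = 65.95 kN.
σ_{stainless steel} = P/A₁ = 65950/2175 = 30.32 MPa, tensile.

σ ≈ 30.3 MPa (tensile)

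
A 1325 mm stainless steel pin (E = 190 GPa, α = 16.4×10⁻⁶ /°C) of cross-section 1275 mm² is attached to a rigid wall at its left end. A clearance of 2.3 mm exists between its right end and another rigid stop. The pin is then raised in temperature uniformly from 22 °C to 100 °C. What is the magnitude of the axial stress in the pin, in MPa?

σ ≈ 0 MPa

Unrestrained expansion: δ_free = αΔT L = 16.4×10⁻⁶ × 78 × 1325 = 1.695 mm.
This is smaller than the 2.3 mm clearance, so the pin expands freely without reaching the stop — the stress is zero.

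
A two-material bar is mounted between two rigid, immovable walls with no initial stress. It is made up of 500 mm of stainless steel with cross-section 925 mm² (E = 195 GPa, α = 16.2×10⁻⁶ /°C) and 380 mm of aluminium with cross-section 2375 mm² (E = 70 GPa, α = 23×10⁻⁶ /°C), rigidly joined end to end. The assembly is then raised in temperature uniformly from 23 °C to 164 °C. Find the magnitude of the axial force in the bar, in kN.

P ≈ 469 kN (compressive)

If the supports were absent, the total length change would be Σ αᵢΔT Lᵢ = 16.2×10⁻⁶×141×500 + 23×10⁻⁶×141×380 = 2.374 mm.
Since the ends are fixed, an axial force P builds up, equal in every segment, with P · Σ Lᵢ/(AᵢEᵢ) = δ_free.
The series flexibility is Σ Lᵢ/(AᵢEᵢ) = 500/(925×195×10³) + 380/(2375×70×10³) = 5.058×10⁻⁶ mm/N.
P = 2.374 / 5.058×10⁻⁶ = 469500 N = 469.5 kN, compressive.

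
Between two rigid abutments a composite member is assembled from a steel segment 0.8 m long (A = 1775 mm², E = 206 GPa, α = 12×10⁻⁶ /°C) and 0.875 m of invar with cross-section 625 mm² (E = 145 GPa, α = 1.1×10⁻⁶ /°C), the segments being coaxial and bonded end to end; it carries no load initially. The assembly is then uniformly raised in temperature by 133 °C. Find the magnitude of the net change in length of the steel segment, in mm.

|ΔL| ≈ 1.02 mm

If the supports were absent, the total length change would be Σ αᵢΔT Lᵢ = 12×10⁻⁶×133×800 + 1.1×10⁻⁶×133×875 = 1.405 mm.
The walls prevent any net length change, so an axial force P (same in every segment) develops. Compatibility: P · Σ Lᵢ/(AᵢEᵢ) = δ_free.
Σ Lᵢ/(AᵢEᵢ) = 800/(1775×206×10³) + 875/(625×145×10³) = 1.184×10⁻⁵ mm/N.
P = 1.405 / 1.184×10⁻⁵ = 118600 N = 118.6 kN, compressive.
For the steel segment, free thermal change = 12×10⁻⁶×133×800 = 1.277 mm and elastic change from P = 118600×800/(1775×206×10³) = 0.2595 mm; these oppose, so the net change is 1.02 mm (segment lengthens).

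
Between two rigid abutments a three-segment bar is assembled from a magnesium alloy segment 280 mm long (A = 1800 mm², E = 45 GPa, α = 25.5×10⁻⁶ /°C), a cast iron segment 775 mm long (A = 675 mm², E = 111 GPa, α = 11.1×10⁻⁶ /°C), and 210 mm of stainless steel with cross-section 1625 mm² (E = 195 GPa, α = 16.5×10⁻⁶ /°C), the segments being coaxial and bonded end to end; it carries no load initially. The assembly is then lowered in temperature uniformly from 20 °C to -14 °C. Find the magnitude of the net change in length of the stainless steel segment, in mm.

|ΔL| ≈ 0.0879 mm

With the walls removed the bar would change length by δ_free = Σ αᵢΔT Lᵢ = 25.5×10⁻⁶×34×280 + 11.1×10⁻⁶×34×775 + 16.5×10⁻⁶×34×210 = 0.6531 mm.
Since the ends are fixed, an axial force P builds up, equal in every segment, with P · Σ Lᵢ/(AᵢEᵢ) = δ_free.
The series flexibility is Σ Lᵢ/(AᵢEᵢ) = 280/(1800×45×10³) + 775/(675×111×10³) + 210/(1625×195×10³) = 1.446×10⁻⁵ mm/N.
So P = 0.6531 / 1.446×10⁻⁵ = 45.15 kN, tensile.
For the stainless steel segment, free thermal change = 16.5×10⁻⁶×34×210 = 0.1178 mm and elastic change from P = 45150×210/(1625×195×10³) = 0.02992 mm; these oppose, so the net change is 0.0879 mm (segment shortens).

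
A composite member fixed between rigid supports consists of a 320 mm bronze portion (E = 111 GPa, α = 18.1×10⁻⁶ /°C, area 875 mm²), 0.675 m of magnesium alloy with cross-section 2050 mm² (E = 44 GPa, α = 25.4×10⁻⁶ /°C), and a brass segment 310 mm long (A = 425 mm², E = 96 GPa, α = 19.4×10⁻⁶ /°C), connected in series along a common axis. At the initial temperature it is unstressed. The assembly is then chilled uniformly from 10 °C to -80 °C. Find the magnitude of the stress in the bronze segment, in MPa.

If the supports were absent, the total length change would be Σ αᵢΔT Lᵢ = 18.1×10⁻⁶×90×320 + 25.4×10⁻⁶×90×675 + 19.4×10⁻⁶×90×310 = 2.606 mm.
The walls prevent any net length change, so an axial force P (same in every segment) develops. Compatibility: P · Σ Lᵢ/(AᵢEᵢ) = δ_free.
The series flexibility is Σ Lᵢ/(AᵢEᵢ) = 320/(875×111×10³) + 675/(2050×44×10³) + 310/(425×96×10³) = 1.838×10⁻⁵ mm/N.
So P = 2.606 / 1.838×10⁻⁵ = 141.8 kN, tensile.
σ_{bronze} = P / A = 141800 / 875 = 162 MPa.

σ ≈ 162 MPa (tensile)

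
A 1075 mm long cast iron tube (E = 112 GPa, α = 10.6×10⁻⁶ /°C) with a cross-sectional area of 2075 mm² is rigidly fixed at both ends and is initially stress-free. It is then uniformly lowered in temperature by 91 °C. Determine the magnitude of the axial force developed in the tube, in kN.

P ≈ 224 kN (tensile)

The ends cannot move, so σ = EαΔT = 112×10³ × 10.6×10⁻⁶ × 91 = 108 MPa.
Axial force P = σA = 108 × 2075 = 224200 N = 224.2 kN, tensile.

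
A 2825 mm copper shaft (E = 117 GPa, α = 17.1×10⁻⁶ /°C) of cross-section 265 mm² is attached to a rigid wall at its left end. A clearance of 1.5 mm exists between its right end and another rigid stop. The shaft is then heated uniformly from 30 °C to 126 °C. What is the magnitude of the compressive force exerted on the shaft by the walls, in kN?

Free thermal elongation = αΔT L = 17.1×10⁻⁶ × 96 × 2825 = 4.638 mm.
After closing the 1.5 mm clearance, 4.638 − 1.5 = 3.138 mm of expansion remains to be suppressed by the wall.
That suppressed elongation corresponds to σ = E·Δ/L = 117×10³ × 3.138/2825 = 129.9 MPa.
Force on the wall = σA = 129.9 × 265 mm² = 34.43 kN.

P ≈ 34.4 kN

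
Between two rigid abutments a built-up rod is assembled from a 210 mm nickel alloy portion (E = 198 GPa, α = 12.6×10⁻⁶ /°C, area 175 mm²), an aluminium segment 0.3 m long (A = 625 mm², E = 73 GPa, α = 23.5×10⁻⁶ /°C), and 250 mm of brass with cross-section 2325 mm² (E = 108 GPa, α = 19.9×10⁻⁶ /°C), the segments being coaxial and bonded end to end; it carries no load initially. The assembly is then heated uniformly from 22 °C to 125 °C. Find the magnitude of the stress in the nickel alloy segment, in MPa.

With the walls removed the bar would change length by δ_free = Σ αᵢΔT Lᵢ = 12.6×10⁻⁶×103×210 + 23.5×10⁻⁶×103×300 + 19.9×10⁻⁶×103×250 = 1.511 mm.
The rigid supports impose zero overall length change; the single axial force P common to all segments must satisfy P Σ Lᵢ/(AᵢEᵢ) = δ_free.
Σ Lᵢ/(AᵢEᵢ) = 210/(175×198×10³) + 300/(625×73×10³) + 250/(2325×108×10³) = 1.363×10⁻⁵ mm/N.
So P = 1.511 / 1.363×10⁻⁵ = 110.9 kN, compressive.
σ_{nickel alloy} = P / A = 110900 / 175 = 633.5 MPa.

σ ≈ 633 MPa (compressive)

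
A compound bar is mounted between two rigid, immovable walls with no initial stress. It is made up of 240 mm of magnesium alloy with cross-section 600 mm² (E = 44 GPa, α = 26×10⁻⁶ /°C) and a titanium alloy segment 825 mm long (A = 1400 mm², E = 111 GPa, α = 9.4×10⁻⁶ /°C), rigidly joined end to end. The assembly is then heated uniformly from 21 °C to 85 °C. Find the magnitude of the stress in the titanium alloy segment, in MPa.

σ ≈ 44.4 MPa (compressive)

If the supports were absent, the total length change would be Σ αᵢΔT Lᵢ = 26×10⁻⁶×64×240 + 9.4×10⁻⁶×64×825 = 0.8957 mm.
The rigid supports impose zero overall length change; the single axial force P common to all segments must satisfy P Σ Lᵢ/(AᵢEᵢ) = δ_free.
Σ Lᵢ/(AᵢEᵢ) = 240/(600×44×10³) + 825/(1400×111×10³) = 1.44×10⁻⁵ mm/N.
P = 0.8957 / 1.44×10⁻⁵ = 62200 N = 62.2 kN, compressive.
σ_{titanium alloy} = P / A = 62200 / 1400 = 44.43 MPa.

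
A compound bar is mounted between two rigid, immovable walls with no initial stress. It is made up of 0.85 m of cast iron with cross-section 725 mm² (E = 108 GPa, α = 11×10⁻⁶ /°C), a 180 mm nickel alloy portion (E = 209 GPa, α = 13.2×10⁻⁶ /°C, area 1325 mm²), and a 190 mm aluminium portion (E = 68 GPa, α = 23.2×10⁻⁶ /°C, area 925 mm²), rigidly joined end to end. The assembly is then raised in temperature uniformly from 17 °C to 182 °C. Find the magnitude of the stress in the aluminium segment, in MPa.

With the walls removed the bar would change length by δ_free = Σ αᵢΔT Lᵢ = 11×10⁻⁶×165×850 + 13.2×10⁻⁶×165×180 + 23.2×10⁻⁶×165×190 = 2.662 mm.
The walls prevent any net length change, so an axial force P (same in every segment) develops. Compatibility: P · Σ Lᵢ/(AᵢEᵢ) = δ_free.
Σ Lᵢ/(AᵢEᵢ) = 850/(725×108×10³) + 180/(1325×209×10³) + 190/(925×68×10³) = 1.453×10⁻⁵ mm/N.
Hence P = δ_free / Σ(L/AE) = 2.662/1.453×10⁻⁵ = 183.3 kN (compressive).
σ_{aluminium} = P / A = 183300 / 925 = 198.1 MPa.

σ ≈ 198 MPa (compressive)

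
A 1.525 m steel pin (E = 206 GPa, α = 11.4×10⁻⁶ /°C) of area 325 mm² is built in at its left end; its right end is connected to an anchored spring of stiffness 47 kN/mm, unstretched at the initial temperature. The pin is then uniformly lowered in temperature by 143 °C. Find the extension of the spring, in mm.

δ ≈ 1.2 mm

The unrestrained thermal change is αΔT L = 11.4×10⁻⁶ × 143 × 1525 = 2.486 mm.
Let P be the tensile force in the spring. The pin extends elastically by PL/(AE) and the spring stretches by P/k; together these equal δ_free.
So P = δ_free / [L/(AE) + 1/k] = 2.486 / [ 1525/(325×206×10³) + 1/(47×10³) ].
P = 2.486 / 4.405×10⁻⁵ = 56430 N.
Spring extension = P/k = 56430/(47×10³) = 1.201 mm.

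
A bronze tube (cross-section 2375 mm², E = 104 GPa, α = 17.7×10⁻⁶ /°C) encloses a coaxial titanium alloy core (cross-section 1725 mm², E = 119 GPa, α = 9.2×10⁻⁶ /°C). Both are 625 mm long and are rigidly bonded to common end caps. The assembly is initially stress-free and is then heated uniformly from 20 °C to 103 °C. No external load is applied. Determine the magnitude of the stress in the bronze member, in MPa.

Both members must finish at the same length. With the larger α, the bronze tends to over-expand; the plates restrain it, putting the bronze in compression and the titanium alloy in tension. With no external load the two internal forces are equal and opposite, magnitude P.
Compatibility of the two members (thermal + elastic change equal): (α₁ − α₂)ΔT = P·[1/(A₁E₁) + 1/(A₂E₂)].
|α₁ − α₂|·ΔT = 8.5×10⁻⁶ × 83 = 0.0007055.
1/(A₁E₁) + 1/(A₂E₂) = 1/(2375×104×10³) + 1/(1725×119×10³) = 8.92×10⁻⁹ N⁻¹.
P = 0.0007055 / 8.92×10⁻⁹ = 79090 N = 79.09 kN.
σ_{bronze} = P/A₁ = 79090/2375 = 33.3 MPa, compressive.

σ ≈ 33.3 MPa (compressive)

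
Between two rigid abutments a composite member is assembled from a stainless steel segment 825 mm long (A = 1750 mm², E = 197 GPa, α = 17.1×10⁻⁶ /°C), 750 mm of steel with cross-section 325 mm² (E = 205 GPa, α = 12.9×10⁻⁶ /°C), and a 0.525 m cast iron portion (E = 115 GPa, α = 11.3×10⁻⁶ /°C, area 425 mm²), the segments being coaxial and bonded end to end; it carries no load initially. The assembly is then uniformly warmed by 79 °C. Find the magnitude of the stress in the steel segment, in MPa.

With the walls removed the bar would change length by δ_free = Σ αᵢΔT Lᵢ = 17.1×10⁻⁶×79×825 + 12.9×10⁻⁶×79×750 + 11.3×10⁻⁶×79×525 = 2.347 mm.
Since the ends are fixed, an axial force P builds up, equal in every segment, with P · Σ Lᵢ/(AᵢEᵢ) = δ_free.
The series flexibility is Σ Lᵢ/(AᵢEᵢ) = 825/(1750×197×10³) + 750/(325×205×10³) + 525/(425×115×10³) = 2.439×10⁻⁵ mm/N.
P = 2.347 / 2.439×10⁻⁵ = 96240 N = 96.24 kN, compressive.
σ_{steel} = P / A = 96240 / 325 = 296.1 MPa.

σ ≈ 296 MPa (compressive)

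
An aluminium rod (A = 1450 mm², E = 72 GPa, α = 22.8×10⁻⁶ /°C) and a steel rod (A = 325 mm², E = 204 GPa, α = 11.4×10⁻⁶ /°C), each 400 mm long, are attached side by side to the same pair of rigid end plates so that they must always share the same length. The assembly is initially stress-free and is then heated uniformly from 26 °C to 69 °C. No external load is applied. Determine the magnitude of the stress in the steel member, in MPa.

σ ≈ 61.2 MPa (tensile)

The aluminium has the larger α, so on heating it would change length more than the steel if both were free. The rigid plates force a common final length, so the aluminium is put into compression and the steel into tension, with equal and opposite forces P (no external load).
Setting the final lengths equal and cancelling L: (α₁ − α₂)ΔT = P/(A₁E₁) + P/(A₂E₂).
|α₁ − α₂|·ΔT = 11.4×10⁻⁶ × 43 = 0.0004902.
1/(A₁E₁) + 1/(A₂E₂) = 1/(1450×72×10³) + 1/(325×204×10³) = 2.466×10⁻⁸ N⁻¹.
So P = 0.0004902 / 2.466×10⁻⁸ = 19.88 kN.
σ_{steel} = P/A₂ = 19880/325 = 61.16 MPa, tensile.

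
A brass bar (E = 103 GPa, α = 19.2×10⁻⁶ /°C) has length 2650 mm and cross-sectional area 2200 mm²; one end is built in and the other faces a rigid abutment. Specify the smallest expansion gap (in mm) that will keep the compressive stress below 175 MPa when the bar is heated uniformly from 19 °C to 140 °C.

g ≈ 1.65 mm

Free expansion if unrestrained: δ_free = αΔT L = 19.2×10⁻⁶ × 121 × 2650 = 6.156 mm.
A stress of 175 MPa corresponds to the wall pushing the bar back by σL/E = 175×2650/(103×10³) = 4.502 mm.
So the gap has to take up the difference, g_min = δ_free − σL/E = 6.156 − 4.502 = 1.654 mm.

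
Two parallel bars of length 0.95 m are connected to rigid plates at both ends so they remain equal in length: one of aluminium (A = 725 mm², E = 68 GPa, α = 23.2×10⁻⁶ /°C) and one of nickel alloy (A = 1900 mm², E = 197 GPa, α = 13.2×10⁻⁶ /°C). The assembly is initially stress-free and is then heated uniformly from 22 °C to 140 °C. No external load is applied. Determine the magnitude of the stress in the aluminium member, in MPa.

σ ≈ 70.9 MPa (compressive)

Both members must finish at the same length. With the larger α, the aluminium tends to over-expand; the plates restrain it, putting the aluminium in compression and the nickel alloy in tension. With no external load the two internal forces are equal and opposite, magnitude P.
Equating the net (thermal + elastic) strains gives |α₁ − α₂|·ΔT = P·[1/(A₁E₁) + 1/(A₂E₂)].
|α₁ − α₂|·ΔT = 10×10⁻⁶ × 118 = 0.00118.
1/(A₁E₁) + 1/(A₂E₂) = 1/(725×68×10³) + 1/(1900×197×10³) = 2.296×10⁻⁸ N⁻¹.
So P = 0.00118 / 2.296×10⁻⁸ = 51.4 kN.
σ_{aluminium} = P/A₁ = 51400/725 = 70.9 MPa, compressive.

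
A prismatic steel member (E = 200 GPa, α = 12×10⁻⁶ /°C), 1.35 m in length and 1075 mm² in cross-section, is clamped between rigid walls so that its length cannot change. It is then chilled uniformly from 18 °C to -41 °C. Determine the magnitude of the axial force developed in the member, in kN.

With zero net strain, σ = E·αΔT = 200 GPa × 12×10⁻⁶ × 59 = 141.6 MPa.
P = AEαΔT = 1075 × 200×10³ × 12×10⁻⁶ × 59 = 152.2 kN (tensile).

P ≈ 152 kN (tensile)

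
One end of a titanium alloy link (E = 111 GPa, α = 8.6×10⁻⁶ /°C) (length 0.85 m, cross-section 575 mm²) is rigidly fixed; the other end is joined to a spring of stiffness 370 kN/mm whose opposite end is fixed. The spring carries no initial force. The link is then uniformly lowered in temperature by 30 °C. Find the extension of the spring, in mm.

If the spring were absent the link would shorten by αΔT L = 8.6×10⁻⁶ × 30 × 850 = 0.2193 mm.
Let P be the tensile force in the spring. The link extends elastically by PL/(AE) and the spring stretches by P/k; together these equal δ_free.
P [ L/(AE) + 1/k ] = δ_free → P [ 850/(575×111×10³) + 1/(370×10³) ] = 0.2193.
P = 0.2193 / 1.602×10⁻⁵ = 13690 N.
Spring extension = P/k = 13690/(370×10³) = 0.037 mm.

δ ≈ 0.037 mm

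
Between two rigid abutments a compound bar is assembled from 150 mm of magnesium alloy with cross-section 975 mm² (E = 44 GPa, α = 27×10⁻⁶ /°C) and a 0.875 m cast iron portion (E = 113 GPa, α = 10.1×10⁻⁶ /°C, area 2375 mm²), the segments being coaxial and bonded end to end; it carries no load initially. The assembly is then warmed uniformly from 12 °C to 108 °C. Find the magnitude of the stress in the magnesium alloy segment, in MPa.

Free thermal expansion of the whole bar: Σ αᵢΔT Lᵢ = 27×10⁻⁶×96×150 + 10.1×10⁻⁶×96×875 = 1.237 mm.
The rigid supports impose zero overall length change; the single axial force P common to all segments must satisfy P Σ Lᵢ/(AᵢEᵢ) = δ_free.
Σ Lᵢ/(AᵢEᵢ) = 150/(975×44×10³) + 875/(2375×113×10³) = 6.757×10⁻⁶ mm/N.
So P = 1.237 / 6.757×10⁻⁶ = 183.1 kN, compressive.
σ_{magnesium alloy} = P / A = 183100 / 975 = 187.8 MPa.

σ ≈ 188 MPa (compressive)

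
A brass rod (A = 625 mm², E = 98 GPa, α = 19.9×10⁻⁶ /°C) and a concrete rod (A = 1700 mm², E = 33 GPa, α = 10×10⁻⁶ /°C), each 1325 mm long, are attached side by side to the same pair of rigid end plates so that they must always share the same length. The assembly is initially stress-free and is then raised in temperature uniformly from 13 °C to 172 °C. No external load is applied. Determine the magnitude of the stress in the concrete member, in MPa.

σ ≈ 27.1 MPa (tensile)

The brass has the larger α, so on heating it would change length more than the concrete if both were free. The rigid plates force a common final length, so the brass is put into compression and the concrete into tension, with equal and opposite forces P (no external load).
Compatibility of the two members (thermal + elastic change equal): (α₁ − α₂)ΔT = P·[1/(A₁E₁) + 1/(A₂E₂)].
|α₁ − α₂|·ΔT = 9.9×10⁻⁶ × 159 = 0.001574.
1/(A₁E₁) + 1/(A₂E₂) = 1/(625×98×10³) + 1/(1700×33×10³) = 3.415×10⁻⁸ N⁻¹.
P = 0.001574 / 3.415×10⁻⁸ = 46090 N = 46.09 kN.
σ_{concrete} = P/A₂ = 46090/1700 = 27.11 MPa, tensile.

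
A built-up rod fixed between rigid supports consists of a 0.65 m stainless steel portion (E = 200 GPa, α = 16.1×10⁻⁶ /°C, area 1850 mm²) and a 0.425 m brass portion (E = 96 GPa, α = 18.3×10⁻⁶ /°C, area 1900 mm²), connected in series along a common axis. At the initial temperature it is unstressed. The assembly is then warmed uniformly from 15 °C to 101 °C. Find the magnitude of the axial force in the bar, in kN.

With the walls removed the bar would change length by δ_free = Σ αᵢΔT Lᵢ = 16.1×10⁻⁶×86×650 + 18.3×10⁻⁶×86×425 = 1.569 mm.
Since the ends are fixed, an axial force P builds up, equal in every segment, with P · Σ Lᵢ/(AᵢEᵢ) = δ_free.
Σ Lᵢ/(AᵢEᵢ) = 650/(1850×200×10³) + 425/(1900×96×10³) = 4.087×10⁻⁶ mm/N.
P = 1.569 / 4.087×10⁻⁶ = 383900 N = 383.9 kN, compressive.

P ≈ 384 kN (compressive)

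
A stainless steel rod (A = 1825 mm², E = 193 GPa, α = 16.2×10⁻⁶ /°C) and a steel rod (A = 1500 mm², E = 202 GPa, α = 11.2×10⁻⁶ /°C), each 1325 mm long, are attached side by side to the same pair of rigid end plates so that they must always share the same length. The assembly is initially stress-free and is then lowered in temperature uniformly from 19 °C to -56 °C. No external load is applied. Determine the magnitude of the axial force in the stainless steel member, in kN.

P ≈ 61.1 kN (tensile in the stainless steel)

The stainless steel has the larger α, so on cooling it would change length more than the steel if both were free. The rigid plates force a common final length, so the stainless steel is put into tension and the steel into compression, with equal and opposite forces P (no external load).
Compatibility of the two members (thermal + elastic change equal): (α₁ − α₂)ΔT = P·[1/(A₁E₁) + 1/(A₂E₂)].
|α₁ − α₂|·ΔT = 5×10⁻⁶ × 75 = 0.000375.
1/(A₁E₁) + 1/(A₂E₂) = 1/(1825×193×10³) + 1/(1500×202×10³) = 6.139×10⁻⁹ N⁻¹.
So P = 0.000375 / 6.139×10⁻⁹ = 61.08 kN.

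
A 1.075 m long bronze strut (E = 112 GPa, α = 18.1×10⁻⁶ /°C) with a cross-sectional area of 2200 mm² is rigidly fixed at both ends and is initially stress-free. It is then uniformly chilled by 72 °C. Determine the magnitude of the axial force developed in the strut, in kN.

P ≈ 321 kN (tensile)

The ends cannot move, so σ = EαΔT = 112×10³ × 18.1×10⁻⁶ × 72 = 146 MPa.
Axial force P = σA = 146 × 2200 = 321100 N = 321.1 kN, tensile.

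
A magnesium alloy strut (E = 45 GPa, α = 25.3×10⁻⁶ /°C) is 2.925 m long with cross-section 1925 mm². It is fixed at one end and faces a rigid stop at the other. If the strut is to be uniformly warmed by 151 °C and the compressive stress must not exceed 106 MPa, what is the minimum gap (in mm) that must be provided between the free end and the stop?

g ≈ 4.28 mm

With no wall the strut would lengthen by αΔT L = 25.3×10⁻⁶ × 151 × 2925 = 11.17 mm.
A stress of 106 MPa corresponds to the wall pushing the strut back by σL/E = 106×2925/(45×10³) = 6.89 mm.
The gap must absorb the remainder: g_min = 11.17 − 6.89 = 4.284 mm.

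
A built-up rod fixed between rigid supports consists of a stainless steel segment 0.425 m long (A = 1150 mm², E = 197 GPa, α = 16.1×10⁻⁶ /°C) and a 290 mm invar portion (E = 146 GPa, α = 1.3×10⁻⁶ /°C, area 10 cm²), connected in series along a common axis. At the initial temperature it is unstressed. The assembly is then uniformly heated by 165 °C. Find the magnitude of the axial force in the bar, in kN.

P ≈ 308 kN (compressive)

Free thermal expansion of the whole bar: Σ αᵢΔT Lᵢ = 16.1×10⁻⁶×165×425 + 1.3×10⁻⁶×165×290 = 1.191 mm.
The walls prevent any net length change, so an axial force P (same in every segment) develops. Compatibility: P · Σ Lᵢ/(AᵢEᵢ) = δ_free.
The series flexibility is Σ Lᵢ/(AᵢEᵢ) = 425/(1150×197×10³) + 290/(1000×146×10³) = 3.862×10⁻⁶ mm/N.
P = 1.191 / 3.862×10⁻⁶ = 308400 N = 308.4 kN, compressive.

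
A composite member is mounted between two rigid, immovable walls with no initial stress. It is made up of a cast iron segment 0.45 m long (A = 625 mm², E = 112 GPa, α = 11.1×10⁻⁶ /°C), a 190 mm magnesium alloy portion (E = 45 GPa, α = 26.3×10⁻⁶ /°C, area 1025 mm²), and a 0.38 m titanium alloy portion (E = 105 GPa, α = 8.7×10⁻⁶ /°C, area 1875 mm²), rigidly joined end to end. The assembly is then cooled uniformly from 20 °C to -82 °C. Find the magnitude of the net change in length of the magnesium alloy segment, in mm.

If the supports were absent, the total length change would be Σ αᵢΔT Lᵢ = 11.1×10⁻⁶×102×450 + 26.3×10⁻⁶×102×190 + 8.7×10⁻⁶×102×380 = 1.356 mm.
Since the ends are fixed, an axial force P builds up, equal in every segment, with P · Σ Lᵢ/(AᵢEᵢ) = δ_free.
The series flexibility is Σ Lᵢ/(AᵢEᵢ) = 450/(625×112×10³) + 190/(1025×45×10³) + 380/(1875×105×10³) = 1.248×10⁻⁵ mm/N.
So P = 1.356 / 1.248×10⁻⁵ = 108.7 kN, tensile.
For the magnesium alloy segment, free thermal change = 26.3×10⁻⁶×102×190 = 0.5097 mm and elastic change from P = 108700×190/(1025×45×10³) = 0.4478 mm; these oppose, so the net change is 0.0619 mm (segment shortens).

|ΔL| ≈ 0.0619 mm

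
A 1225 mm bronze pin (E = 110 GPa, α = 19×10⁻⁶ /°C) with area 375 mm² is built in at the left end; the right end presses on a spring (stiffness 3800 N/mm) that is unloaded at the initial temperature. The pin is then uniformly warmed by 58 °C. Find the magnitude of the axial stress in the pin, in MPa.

σ ≈ 12.3 MPa (compressive)

If the spring were absent the pin would lengthen by αΔT L = 19×10⁻⁶ × 58 × 1225 = 1.35 mm.
With a force P in the spring, the elastic change of the pin is PL/(AE) and that of the spring is P/k; compatibility requires their sum to equal δ_free.
So P = δ_free / [L/(AE) + 1/k] = 1.35 / [ 1225/(375×110×10³) + 1/(3800) ].
P = 1.35 / 0.0002929 = 4610 N.
σ = P/A = 4610/375 = 12.29 MPa.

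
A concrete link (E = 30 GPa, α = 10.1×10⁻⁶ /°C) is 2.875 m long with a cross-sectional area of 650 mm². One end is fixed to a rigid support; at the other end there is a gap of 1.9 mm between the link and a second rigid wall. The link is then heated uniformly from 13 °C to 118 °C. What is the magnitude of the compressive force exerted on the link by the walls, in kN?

P ≈ 7.79 kN

Free thermal elongation = αΔT L = 10.1×10⁻⁶ × 105 × 2875 = 3.049 mm.
The gap closes (δ_free > 1.9 mm) and the wall then resists a further 3.049 − 1.9 = 1.149 mm of expansion.
That suppressed elongation corresponds to σ = E·Δ/L = 30×10³ × 1.149/2875 = 11.99 MPa.
Force on the wall = σA = 11.99 × 650 mm² = 7.793 kN.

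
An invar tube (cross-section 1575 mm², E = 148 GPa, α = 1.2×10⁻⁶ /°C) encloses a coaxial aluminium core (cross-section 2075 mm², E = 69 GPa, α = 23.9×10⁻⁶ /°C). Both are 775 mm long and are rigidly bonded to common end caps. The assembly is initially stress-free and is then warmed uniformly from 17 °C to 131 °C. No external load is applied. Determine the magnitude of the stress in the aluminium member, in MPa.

Equilibrium of a rigid end plate with no external load gives equal and opposite internal forces ±P in the two members. Since α_{aluminium} > α_{invar}, heating drives the aluminium into compression and the invar into tension.
Compatibility of the two members (thermal + elastic change equal): (α₁ − α₂)ΔT = P·[1/(A₁E₁) + 1/(A₂E₂)].
|α₁ − α₂|·ΔT = 22.7×10⁻⁶ × 114 = 0.002588.
1/(A₁E₁) + 1/(A₂E₂) = 1/(1575×148×10³) + 1/(2075×69×10³) = 1.127×10⁻⁸ N⁻¹.
So P = 0.002588 / 1.127×10⁻⁸ = 229.5 kN.
σ_{aluminium} = P/A₂ = 229500/2075 = 110.6 MPa, compressive.

σ ≈ 111 MPa (compressive)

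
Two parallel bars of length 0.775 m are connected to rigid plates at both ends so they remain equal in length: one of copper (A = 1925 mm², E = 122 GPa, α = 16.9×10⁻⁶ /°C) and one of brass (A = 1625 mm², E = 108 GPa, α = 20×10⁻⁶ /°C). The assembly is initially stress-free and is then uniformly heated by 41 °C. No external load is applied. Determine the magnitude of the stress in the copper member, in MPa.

σ ≈ 6.63 MPa (tensile)

The brass has the larger α, so on heating it would change length more than the copper if both were free. The rigid plates force a common final length, so the brass is put into compression and the copper into tension, with equal and opposite forces P (no external load).
Setting the final lengths equal and cancelling L: (α₁ − α₂)ΔT = P/(A₁E₁) + P/(A₂E₂).
|α₁ − α₂|·ΔT = 3.1×10⁻⁶ × 41 = 0.0001271.
1/(A₁E₁) + 1/(A₂E₂) = 1/(1925×122×10³) + 1/(1625×108×10³) = 9.956×10⁻⁹ N⁻¹.
P = 0.0001271 / 9.956×10⁻⁹ = 12770 N = 12.77 kN.
σ_{copper} = P/A₁ = 12770/1925 = 6.632 MPa, tensile.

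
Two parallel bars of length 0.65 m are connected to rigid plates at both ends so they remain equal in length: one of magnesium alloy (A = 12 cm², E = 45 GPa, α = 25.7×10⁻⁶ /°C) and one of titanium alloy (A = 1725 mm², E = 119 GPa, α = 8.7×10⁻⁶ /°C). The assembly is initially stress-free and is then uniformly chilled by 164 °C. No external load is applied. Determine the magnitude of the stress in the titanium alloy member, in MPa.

σ ≈ 69.1 MPa (compressive)

The magnesium alloy has the larger α, so on cooling it would change length more than the titanium alloy if both were free. The rigid plates force a common final length, so the magnesium alloy is put into tension and the titanium alloy into compression, with equal and opposite forces P (no external load).
Compatibility of the two members (thermal + elastic change equal): (α₁ − α₂)ΔT = P·[1/(A₁E₁) + 1/(A₂E₂)].
|α₁ − α₂|·ΔT = 17×10⁻⁶ × 164 = 0.002788.
1/(A₁E₁) + 1/(A₂E₂) = 1/(1200×45×10³) + 1/(1725×119×10³) = 2.339×10⁻⁸ N⁻¹.
So P = 0.002788 / 2.339×10⁻⁸ = 119.2 kN.
σ_{titanium alloy} = P/A₂ = 119200/1725 = 69.1 MPa, compressive.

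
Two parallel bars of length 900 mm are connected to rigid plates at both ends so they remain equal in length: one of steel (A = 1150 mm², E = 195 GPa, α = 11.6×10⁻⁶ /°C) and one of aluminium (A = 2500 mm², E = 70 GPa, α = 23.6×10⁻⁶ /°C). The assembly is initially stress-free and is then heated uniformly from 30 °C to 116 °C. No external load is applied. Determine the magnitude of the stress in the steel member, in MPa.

σ ≈ 88.2 MPa (tensile)

The aluminium has the larger α, so on heating it would change length more than the steel if both were free. The rigid plates force a common final length, so the aluminium is put into compression and the steel into tension, with equal and opposite forces P (no external load).
Equating the net (thermal + elastic) strains gives |α₁ − α₂|·ΔT = P·[1/(A₁E₁) + 1/(A₂E₂)].
|α₁ − α₂|·ΔT = 12×10⁻⁶ × 86 = 0.001032.
1/(A₁E₁) + 1/(A₂E₂) = 1/(1150×195×10³) + 1/(2500×70×10³) = 1.017×10⁻⁸ N⁻¹.
So P = 0.001032 / 1.017×10⁻⁸ = 101.4 kN.
σ_{steel} = P/A₁ = 101400/1150 = 88.21 MPa, tensile.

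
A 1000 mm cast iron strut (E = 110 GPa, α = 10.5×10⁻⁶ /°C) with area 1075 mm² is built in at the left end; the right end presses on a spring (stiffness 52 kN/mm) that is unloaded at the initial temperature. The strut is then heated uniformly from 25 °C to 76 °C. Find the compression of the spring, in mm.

The unrestrained thermal change is αΔT L = 10.5×10⁻⁶ × 51 × 1000 = 0.5355 mm.
Let P be the compressive force at the spring. The strut shortens elastically by PL/(AE) and the spring compresses by P/k; together these equal δ_free.
So P = δ_free / [L/(AE) + 1/k] = 0.5355 / [ 1000/(1075×110×10³) + 1/(52×10³) ].
P = 0.5355 / 2.769×10⁻⁵ = 19340 N.
Spring compression = P/k = 19340/(52×10³) = 0.3719 mm.

δ ≈ 0.372 mm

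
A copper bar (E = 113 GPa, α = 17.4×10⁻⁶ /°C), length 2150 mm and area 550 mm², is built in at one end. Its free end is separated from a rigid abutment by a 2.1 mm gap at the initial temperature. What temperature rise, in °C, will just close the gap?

ΔT ≈ 56.1 °C

Contact occurs when the free expansion equals the gap: αΔT L = 2.1 mm.
ΔT = 2.1 / (17.4×10⁻⁶ × 2150) = 56.13 °C.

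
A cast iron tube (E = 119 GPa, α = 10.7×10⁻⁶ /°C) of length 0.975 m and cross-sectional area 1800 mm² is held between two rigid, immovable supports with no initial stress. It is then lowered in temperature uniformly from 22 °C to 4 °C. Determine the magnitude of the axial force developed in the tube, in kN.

With zero net strain, σ = E·αΔT = 119 GPa × 10.7×10⁻⁶ × 18 = 22.92 MPa.
P = AEαΔT = 1800 × 119×10³ × 10.7×10⁻⁶ × 18 = 41.25 kN (tensile).

P ≈ 41.3 kN (tensile)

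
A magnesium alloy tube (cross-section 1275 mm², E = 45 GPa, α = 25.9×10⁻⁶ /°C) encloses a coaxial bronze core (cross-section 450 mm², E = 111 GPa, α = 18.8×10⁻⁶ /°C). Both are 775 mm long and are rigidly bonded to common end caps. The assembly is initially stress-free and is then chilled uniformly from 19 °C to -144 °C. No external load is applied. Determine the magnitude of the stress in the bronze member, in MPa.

σ ≈ 68.7 MPa (compressive)

Equilibrium of a rigid end plate with no external load gives equal and opposite internal forces ±P in the two members. Since α_{magnesium alloy} > α_{bronze}, cooling drives the magnesium alloy into tension and the bronze into compression.
Compatibility of the two members (thermal + elastic change equal): (α₁ − α₂)ΔT = P·[1/(A₁E₁) + 1/(A₂E₂)].
|α₁ − α₂|·ΔT = 7.1×10⁻⁶ × 163 = 0.001157.
1/(A₁E₁) + 1/(A₂E₂) = 1/(1275×45×10³) + 1/(450×111×10³) = 3.745×10⁻⁸ N⁻¹.
So P = 0.001157 / 3.745×10⁻⁸ = 30.9 kN.
σ_{bronze} = P/A₂ = 30900/450 = 68.67 MPa, compressive.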